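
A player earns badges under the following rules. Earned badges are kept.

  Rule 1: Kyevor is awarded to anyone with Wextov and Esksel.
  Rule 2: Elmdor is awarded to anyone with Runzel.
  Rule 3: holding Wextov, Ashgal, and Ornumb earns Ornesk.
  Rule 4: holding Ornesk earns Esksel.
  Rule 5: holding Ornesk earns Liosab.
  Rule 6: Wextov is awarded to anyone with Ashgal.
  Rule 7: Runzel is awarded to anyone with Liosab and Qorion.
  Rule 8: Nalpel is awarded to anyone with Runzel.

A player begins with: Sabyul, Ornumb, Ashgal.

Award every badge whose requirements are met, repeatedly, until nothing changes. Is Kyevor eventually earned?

Yes

With Ashgal, Wextov is earned (Rule 6).
With Wextov, Ashgal, and Ornumb, Ornesk is earned (Rule 3).
With Ornesk, Esksel is earned (Rule 4).
With Wextov and Esksel, Kyevor is earned (Rule 1).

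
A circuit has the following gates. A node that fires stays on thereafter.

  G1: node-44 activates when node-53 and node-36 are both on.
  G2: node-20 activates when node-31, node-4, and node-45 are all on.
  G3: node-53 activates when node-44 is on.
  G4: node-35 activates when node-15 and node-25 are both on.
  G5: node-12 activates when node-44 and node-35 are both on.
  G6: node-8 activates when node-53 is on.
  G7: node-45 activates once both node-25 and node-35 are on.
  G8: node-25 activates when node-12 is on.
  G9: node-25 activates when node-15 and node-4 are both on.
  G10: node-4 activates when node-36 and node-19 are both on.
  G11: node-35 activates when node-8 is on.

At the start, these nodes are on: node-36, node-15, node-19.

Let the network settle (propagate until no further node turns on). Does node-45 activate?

Yes

node-36 and node-19 are on, so node-4 activates (G10).
G9: node-15 and node-4 on → node-25 on.
G4: node-15 and node-25 on → node-35 on.
node-25 and node-35 are on, so node-45 activates (G7).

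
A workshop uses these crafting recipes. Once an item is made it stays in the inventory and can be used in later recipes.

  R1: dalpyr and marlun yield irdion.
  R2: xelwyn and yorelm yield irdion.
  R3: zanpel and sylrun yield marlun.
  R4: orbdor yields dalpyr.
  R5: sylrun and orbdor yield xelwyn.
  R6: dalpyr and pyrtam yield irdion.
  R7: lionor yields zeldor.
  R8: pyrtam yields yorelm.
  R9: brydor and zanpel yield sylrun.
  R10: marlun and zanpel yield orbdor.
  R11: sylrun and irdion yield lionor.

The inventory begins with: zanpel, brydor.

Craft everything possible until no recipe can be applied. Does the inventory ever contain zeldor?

brydor and zanpel → sylrun (R9).
Using R3, zanpel and sylrun make marlun.
Using R10, marlun and zanpel make orbdor.
orbdor → dalpyr (R4).
dalpyr and marlun → irdion (R1).
sylrun and irdion → lionor (R11).
lionor → zeldor (R7).

Yes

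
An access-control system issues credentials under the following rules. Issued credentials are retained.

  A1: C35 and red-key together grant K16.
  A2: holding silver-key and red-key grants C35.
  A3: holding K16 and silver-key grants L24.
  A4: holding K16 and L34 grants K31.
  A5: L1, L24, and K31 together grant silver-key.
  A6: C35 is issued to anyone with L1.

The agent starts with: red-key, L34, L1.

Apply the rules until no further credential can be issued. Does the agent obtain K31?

Yes

Holding L1 grants C35 (A6).
Holding C35 and red-key grants K16 (A1).
Holding K16 and L34 grants K31 (A4).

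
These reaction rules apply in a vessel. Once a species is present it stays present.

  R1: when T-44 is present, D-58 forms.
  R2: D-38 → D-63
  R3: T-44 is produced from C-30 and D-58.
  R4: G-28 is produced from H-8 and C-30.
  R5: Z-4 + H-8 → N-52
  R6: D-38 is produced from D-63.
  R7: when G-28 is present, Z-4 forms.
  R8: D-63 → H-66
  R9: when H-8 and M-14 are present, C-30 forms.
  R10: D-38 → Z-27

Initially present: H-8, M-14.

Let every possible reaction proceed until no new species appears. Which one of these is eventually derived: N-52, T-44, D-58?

H-8 and M-14 present → C-30 forms (R9).
H-8 and C-30 present → G-28 forms (R4).
G-28 present → Z-4 forms (R7).
Z-4 and H-8 present → N-52 forms (R5).
D-58 would need T-44 (R1), but T-44 never forms. T-44 would need C-30 and D-58 (R3), but D-58 never forms.

N-52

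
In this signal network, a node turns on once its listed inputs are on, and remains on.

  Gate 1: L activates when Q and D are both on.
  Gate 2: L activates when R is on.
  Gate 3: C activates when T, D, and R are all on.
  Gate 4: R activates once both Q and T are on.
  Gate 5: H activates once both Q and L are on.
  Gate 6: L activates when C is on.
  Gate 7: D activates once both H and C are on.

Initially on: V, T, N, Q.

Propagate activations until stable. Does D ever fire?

No

D would need H and C (Gate 7), but C never turns on.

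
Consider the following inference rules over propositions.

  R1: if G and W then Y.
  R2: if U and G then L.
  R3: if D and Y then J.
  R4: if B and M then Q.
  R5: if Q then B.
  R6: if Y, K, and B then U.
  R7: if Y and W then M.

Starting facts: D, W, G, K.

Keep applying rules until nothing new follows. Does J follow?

From G and W, R1 gives Y.
From D and Y, R3 gives J.

Yes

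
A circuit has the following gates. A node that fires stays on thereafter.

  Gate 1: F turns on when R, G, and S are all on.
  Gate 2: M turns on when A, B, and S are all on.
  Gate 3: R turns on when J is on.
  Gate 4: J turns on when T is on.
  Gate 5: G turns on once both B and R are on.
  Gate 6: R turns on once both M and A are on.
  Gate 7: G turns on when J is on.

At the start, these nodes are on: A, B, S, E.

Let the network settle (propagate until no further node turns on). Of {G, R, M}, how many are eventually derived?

3

A, B, and S are on, so M turns on (Gate 2).
M and A are on, so R turns on (Gate 6).
B and R are on, so G turns on (Gate 5).
G: reached.
R: reached.
M: reached.
All 3 are reached.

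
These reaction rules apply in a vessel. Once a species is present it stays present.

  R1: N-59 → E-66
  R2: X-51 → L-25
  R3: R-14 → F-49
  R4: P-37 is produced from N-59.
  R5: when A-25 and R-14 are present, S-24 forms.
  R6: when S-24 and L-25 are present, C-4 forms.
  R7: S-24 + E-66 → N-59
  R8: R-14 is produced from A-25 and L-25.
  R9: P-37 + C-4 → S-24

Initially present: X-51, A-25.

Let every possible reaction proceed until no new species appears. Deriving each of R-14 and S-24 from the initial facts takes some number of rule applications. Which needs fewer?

R-14

R-14: X-51 present → L-25 forms (R2). A-25 and L-25 present → R-14 forms (R8). [2 rule applications]
S-24: X-51 present → L-25 forms (R2). A-25 and L-25 present → R-14 forms (R8). A-25 and R-14 present → S-24 forms (R5). [3 rule applications]
R-14 needs fewer.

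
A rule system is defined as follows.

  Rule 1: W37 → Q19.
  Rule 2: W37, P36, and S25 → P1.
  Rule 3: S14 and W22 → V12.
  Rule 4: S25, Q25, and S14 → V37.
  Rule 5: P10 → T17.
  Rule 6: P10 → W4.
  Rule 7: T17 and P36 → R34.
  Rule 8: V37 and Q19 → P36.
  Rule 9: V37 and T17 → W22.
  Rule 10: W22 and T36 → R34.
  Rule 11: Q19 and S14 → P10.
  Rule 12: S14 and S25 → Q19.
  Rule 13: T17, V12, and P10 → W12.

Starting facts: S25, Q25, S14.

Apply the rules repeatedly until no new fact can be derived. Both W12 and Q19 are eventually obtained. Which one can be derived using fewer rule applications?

Q19

Q19: S14 and S25 hold, so Q19 follows (Rule 12). [1 rule application]
W12: From S25, Q25, and S14, Rule 4 gives V37. From S14 and S25, Rule 12 gives Q19. From Q19 and S14, Rule 11 gives P10. P10 holds, so T17 follows (Rule 5). V37 and T17 hold, so W22 follows (Rule 9). From S14 and W22, Rule 3 gives V12. T17, V12, and P10 hold, so W12 follows (Rule 13). [7 rule applications]
Q19 needs fewer.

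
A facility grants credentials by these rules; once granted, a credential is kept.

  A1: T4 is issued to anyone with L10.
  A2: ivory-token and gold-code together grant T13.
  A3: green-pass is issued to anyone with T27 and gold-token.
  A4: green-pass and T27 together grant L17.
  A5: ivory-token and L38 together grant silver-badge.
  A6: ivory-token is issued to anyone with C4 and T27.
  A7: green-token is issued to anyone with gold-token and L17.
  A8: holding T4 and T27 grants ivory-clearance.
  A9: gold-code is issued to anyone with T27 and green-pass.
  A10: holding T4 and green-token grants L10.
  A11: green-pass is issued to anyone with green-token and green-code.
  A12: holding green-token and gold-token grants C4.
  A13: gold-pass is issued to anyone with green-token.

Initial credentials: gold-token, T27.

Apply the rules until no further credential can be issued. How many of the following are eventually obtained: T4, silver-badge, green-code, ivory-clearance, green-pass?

Holding T27 and gold-token grants green-pass (A3).
T4 would need L10 (A1), but L10 is never granted.
silver-badge would need ivory-token and L38 (A5), but L38 is never granted.
No rule produces green-code, and it is not given.
ivory-clearance would need T4 and T27 (A8), but T4 is never granted.
green-pass: reached.
Reached: green-pass — 1 of the 5.

1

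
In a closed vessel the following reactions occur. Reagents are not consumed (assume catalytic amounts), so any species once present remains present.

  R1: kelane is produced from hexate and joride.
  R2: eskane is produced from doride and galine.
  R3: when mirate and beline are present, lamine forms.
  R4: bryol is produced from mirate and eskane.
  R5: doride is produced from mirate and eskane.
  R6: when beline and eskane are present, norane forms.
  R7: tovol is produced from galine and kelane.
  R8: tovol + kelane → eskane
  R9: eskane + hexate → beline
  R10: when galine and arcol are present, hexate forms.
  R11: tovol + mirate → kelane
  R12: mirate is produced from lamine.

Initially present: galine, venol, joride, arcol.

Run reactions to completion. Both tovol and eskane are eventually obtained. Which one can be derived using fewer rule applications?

tovol: galine and arcol present → hexate forms (R10). hexate and joride present → kelane forms (R1). galine and kelane present → tovol forms (R7). [3 rule applications]
eskane: galine and arcol present → hexate forms (R10). hexate and joride present → kelane forms (R1). galine and kelane present → tovol forms (R7). tovol and kelane present → eskane forms (R8). [4 rule applications]
tovol needs fewer.

tovol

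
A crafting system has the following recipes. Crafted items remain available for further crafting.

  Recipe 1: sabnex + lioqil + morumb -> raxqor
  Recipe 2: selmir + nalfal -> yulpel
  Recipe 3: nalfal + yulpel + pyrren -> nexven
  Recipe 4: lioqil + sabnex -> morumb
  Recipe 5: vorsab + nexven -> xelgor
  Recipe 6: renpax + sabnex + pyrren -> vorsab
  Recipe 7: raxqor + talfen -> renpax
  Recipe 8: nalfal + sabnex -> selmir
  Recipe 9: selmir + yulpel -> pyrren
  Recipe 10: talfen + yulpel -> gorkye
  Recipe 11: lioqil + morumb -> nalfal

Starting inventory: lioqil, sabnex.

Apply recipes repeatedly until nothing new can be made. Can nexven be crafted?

lioqil + sabnex -> morumb (Recipe 4).
lioqil + morumb -> nalfal (Recipe 11).
Using Recipe 8, nalfal and sabnex make selmir.
selmir + nalfal -> yulpel (Recipe 2).
selmir + yulpel -> pyrren (Recipe 9).
Using Recipe 3, nalfal, yulpel, and pyrren make nexven.

Yes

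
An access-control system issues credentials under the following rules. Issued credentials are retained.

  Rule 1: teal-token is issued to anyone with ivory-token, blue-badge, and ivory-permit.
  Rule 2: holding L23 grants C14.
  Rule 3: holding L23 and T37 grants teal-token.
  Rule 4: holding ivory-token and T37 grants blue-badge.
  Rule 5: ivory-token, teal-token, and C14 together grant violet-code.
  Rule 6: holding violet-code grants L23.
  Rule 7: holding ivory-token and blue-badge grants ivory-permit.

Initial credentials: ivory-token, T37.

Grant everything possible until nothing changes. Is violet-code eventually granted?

No

violet-code would need ivory-token, teal-token, and C14 (Rule 5), but C14 is never granted.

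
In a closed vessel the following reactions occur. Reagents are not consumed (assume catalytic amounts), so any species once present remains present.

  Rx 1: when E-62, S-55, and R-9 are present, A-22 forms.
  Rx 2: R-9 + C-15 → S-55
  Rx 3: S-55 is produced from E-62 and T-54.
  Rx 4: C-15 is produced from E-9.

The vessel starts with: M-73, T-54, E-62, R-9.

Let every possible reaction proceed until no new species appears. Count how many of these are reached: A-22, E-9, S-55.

2

E-62 and T-54 present → S-55 forms (Rx 3).
E-62, S-55, and R-9 present → A-22 forms (Rx 1).
A-22: reached.
No rule produces E-9, and it is not given.
S-55: reached.
Reached: A-22 and S-55 — 2 of the 3.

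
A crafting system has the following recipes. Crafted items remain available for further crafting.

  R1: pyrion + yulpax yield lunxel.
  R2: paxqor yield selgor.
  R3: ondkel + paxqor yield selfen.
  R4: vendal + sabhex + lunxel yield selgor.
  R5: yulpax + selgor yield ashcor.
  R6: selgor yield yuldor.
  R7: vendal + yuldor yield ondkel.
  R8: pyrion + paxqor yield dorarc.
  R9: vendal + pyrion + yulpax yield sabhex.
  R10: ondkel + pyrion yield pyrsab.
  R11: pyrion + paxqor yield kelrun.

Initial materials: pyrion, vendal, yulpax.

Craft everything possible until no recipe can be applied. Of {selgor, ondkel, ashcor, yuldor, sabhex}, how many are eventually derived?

vendal + pyrion + yulpax → sabhex (R9).
pyrion + yulpax → lunxel (R1).
Using R4, vendal, sabhex, and lunxel make selgor.
Using R6, selgor makes yuldor.
Using R5, yulpax and selgor make ashcor.
Using R7, vendal and yuldor make ondkel.
selgor: reached.
ondkel: reached.
ashcor: reached.
yuldor: reached.
sabhex: reached.
All 5 are reached.

5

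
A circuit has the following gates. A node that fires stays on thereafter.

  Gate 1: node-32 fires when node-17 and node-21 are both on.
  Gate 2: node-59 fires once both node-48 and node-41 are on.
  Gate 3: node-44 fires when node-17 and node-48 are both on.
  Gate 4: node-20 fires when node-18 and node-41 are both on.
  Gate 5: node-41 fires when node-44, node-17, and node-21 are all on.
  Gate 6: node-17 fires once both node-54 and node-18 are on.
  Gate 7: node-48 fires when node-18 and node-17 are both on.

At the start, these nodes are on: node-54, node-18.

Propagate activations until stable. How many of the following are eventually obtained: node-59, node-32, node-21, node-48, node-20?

1

node-54 and node-18 are on, so node-17 fires (Gate 6).
Gate 7: node-18 and node-17 on → node-48 on.
node-59 would need node-48 and node-41 (Gate 2), but node-41 never turns on.
node-32 would need node-17 and node-21 (Gate 1), but node-21 never turns on.
No rule produces node-21, and it is not given.
node-48: reached.
node-20 would need node-18 and node-41 (Gate 4), but node-41 never turns on.
Reached: node-48 — 1 of the 5.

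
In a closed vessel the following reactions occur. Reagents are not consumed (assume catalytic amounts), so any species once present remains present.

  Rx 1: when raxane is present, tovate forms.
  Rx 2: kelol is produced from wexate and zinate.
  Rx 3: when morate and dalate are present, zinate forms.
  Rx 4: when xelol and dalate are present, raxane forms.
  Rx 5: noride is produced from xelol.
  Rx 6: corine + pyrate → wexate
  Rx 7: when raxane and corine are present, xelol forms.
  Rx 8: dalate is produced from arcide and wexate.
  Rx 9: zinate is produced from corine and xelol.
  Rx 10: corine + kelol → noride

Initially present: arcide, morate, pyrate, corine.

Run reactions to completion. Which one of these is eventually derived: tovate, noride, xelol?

noride

corine and pyrate present → wexate forms (Rx 6).
arcide and wexate present → dalate forms (Rx 8).
morate and dalate present → zinate forms (Rx 3).
wexate and zinate present → kelol forms (Rx 2).
corine and kelol present → noride forms (Rx 10).
xelol would need raxane and corine (Rx 7), but raxane never forms. tovate would need raxane (Rx 1), but raxane never forms.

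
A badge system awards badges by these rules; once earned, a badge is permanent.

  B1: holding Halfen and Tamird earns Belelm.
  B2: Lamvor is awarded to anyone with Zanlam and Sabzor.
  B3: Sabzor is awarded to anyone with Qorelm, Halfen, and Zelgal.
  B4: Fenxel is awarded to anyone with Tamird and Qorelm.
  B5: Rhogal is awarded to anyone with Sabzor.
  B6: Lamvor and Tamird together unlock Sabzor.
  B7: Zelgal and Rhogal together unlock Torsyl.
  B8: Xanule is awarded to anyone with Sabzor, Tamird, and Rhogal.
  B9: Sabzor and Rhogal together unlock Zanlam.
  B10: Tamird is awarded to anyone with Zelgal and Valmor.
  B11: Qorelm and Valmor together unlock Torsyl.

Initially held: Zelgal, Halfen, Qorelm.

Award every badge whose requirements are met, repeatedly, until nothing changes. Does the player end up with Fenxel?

Fenxel would need Tamird and Qorelm (B4), but Tamird is never earned.

No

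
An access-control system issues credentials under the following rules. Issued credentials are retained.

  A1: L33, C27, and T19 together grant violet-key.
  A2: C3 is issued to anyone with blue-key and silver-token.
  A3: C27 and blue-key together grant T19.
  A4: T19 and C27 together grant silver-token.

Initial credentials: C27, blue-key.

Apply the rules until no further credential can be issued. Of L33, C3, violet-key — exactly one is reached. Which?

C3

Holding C27 and blue-key grants T19 (A3).
Holding T19 and C27 grants silver-token (A4).
Holding blue-key and silver-token grants C3 (A2).
violet-key would need L33, C27, and T19 (A1), but L33 is never granted. No rule produces L33, and it is not given.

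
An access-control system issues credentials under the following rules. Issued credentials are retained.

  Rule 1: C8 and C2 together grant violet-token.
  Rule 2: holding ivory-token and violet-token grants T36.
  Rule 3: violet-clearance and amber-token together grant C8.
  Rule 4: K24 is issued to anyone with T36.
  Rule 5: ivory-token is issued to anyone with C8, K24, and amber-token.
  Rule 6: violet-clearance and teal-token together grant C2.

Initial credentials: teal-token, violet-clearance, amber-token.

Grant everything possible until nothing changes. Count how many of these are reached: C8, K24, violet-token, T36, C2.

Holding violet-clearance and teal-token grants C2 (Rule 6).
Holding violet-clearance and amber-token grants C8 (Rule 3).
Holding C8 and C2 grants violet-token (Rule 1).
C8: reached.
K24 would need T36 (Rule 4), but T36 is never granted.
violet-token: reached.
T36 would need ivory-token and violet-token (Rule 2), but ivory-token is never granted.
C2: reached.
Reached: C8, violet-token, and C2 — 3 of the 5.

3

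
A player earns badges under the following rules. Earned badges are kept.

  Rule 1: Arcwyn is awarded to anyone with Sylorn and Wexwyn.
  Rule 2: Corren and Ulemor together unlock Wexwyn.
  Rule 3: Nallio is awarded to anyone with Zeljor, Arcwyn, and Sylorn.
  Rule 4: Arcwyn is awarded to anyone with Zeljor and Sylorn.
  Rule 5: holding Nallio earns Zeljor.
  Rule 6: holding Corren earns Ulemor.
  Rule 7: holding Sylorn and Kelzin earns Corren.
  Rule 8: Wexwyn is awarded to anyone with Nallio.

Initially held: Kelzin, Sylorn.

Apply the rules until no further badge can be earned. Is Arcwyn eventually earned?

Yes

With Sylorn and Kelzin, Corren is earned (Rule 7).
With Corren, Ulemor is earned (Rule 6).
With Corren and Ulemor, Wexwyn is earned (Rule 2).
With Sylorn and Wexwyn, Arcwyn is earned (Rule 1).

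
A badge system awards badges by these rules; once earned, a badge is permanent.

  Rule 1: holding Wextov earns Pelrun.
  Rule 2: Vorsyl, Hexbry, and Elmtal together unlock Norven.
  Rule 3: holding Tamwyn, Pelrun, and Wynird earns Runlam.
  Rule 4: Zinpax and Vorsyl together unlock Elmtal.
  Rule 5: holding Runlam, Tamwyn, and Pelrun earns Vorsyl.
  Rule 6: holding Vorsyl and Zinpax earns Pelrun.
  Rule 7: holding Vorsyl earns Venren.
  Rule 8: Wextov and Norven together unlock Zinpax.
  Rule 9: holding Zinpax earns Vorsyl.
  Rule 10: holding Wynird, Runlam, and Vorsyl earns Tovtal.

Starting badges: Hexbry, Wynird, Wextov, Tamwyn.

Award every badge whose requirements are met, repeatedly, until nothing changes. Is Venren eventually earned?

Yes

With Wextov, Pelrun is earned (Rule 1).
With Tamwyn, Pelrun, and Wynird, Runlam is earned (Rule 3).
With Runlam, Tamwyn, and Pelrun, Vorsyl is earned (Rule 5).
With Vorsyl, Venren is earned (Rule 7).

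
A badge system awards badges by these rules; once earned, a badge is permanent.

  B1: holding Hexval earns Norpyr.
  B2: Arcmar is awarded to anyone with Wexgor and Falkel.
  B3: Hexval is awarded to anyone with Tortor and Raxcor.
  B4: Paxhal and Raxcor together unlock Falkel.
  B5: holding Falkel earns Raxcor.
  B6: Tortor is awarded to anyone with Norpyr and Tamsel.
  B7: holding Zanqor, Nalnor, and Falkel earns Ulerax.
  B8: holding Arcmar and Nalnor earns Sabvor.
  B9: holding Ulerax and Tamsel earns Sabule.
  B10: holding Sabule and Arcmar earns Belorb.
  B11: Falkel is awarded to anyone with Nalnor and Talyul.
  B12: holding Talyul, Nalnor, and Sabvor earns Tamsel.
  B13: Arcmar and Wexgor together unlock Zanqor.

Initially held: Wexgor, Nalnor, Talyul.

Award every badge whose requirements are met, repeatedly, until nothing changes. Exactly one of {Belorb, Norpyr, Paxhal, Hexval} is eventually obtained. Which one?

Belorb

With Nalnor and Talyul, Falkel is earned (B11).
With Wexgor and Falkel, Arcmar is earned (B2).
With Arcmar and Nalnor, Sabvor is earned (B8).
With Arcmar and Wexgor, Zanqor is earned (B13).
With Talyul, Nalnor, and Sabvor, Tamsel is earned (B12).
With Zanqor, Nalnor, and Falkel, Ulerax is earned (B7).
With Ulerax and Tamsel, Sabule is earned (B9).
With Sabule and Arcmar, Belorb is earned (B10).
Norpyr would need Hexval (B1), but Hexval is never earned. No rule produces Paxhal, and it is not given. Hexval would need Tortor and Raxcor (B3), but Tortor is never earned.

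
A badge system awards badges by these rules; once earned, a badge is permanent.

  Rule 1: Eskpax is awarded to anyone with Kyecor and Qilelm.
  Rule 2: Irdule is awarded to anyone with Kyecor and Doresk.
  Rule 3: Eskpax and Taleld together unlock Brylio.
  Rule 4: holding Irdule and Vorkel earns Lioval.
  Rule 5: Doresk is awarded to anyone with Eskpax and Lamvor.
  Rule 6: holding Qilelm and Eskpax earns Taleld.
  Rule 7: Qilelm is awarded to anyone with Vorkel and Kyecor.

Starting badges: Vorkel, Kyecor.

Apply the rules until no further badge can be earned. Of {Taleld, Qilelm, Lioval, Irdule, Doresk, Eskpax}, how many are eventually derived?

3

With Vorkel and Kyecor, Qilelm is earned (Rule 7).
With Kyecor and Qilelm, Eskpax is earned (Rule 1).
With Qilelm and Eskpax, Taleld is earned (Rule 6).
Taleld: reached.
Qilelm: reached.
Lioval would need Irdule and Vorkel (Rule 4), but Irdule is never earned.
Irdule would need Kyecor and Doresk (Rule 2), but Doresk is never earned.
Doresk would need Eskpax and Lamvor (Rule 5), but Lamvor is never earned.
Eskpax: reached.
Reached: Taleld, Qilelm, and Eskpax — 3 of the 6.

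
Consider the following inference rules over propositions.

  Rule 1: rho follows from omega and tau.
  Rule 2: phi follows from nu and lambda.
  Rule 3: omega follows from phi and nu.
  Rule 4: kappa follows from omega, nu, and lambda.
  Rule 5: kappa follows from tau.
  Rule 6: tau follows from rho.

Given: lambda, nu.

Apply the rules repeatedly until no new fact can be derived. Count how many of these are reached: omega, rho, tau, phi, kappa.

3

nu and lambda hold, so phi follows (Rule 2).
From phi and nu, Rule 3 gives omega.
From omega, nu, and lambda, Rule 4 gives kappa.
omega: reached.
rho would need omega and tau (Rule 1), but tau is never established.
tau would need rho (Rule 6), but rho is never established.
phi: reached.
kappa: reached.
Reached: omega, phi, and kappa — 3 of the 5.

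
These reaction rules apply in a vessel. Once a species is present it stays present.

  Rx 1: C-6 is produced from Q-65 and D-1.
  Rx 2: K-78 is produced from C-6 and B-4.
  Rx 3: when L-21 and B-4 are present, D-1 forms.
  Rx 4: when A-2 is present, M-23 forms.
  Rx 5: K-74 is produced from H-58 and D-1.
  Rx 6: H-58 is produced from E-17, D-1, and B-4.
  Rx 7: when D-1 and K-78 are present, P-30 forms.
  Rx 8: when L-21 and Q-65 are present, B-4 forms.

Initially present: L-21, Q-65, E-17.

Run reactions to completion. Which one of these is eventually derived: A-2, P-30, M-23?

P-30

L-21 and Q-65 present → B-4 forms (Rx 8).
L-21 and B-4 present → D-1 forms (Rx 3).
Q-65 and D-1 present → C-6 forms (Rx 1).
C-6 and B-4 present → K-78 forms (Rx 2).
D-1 and K-78 present → P-30 forms (Rx 7).
No rule produces A-2, and it is not given. M-23 would need A-2 (Rx 4), but A-2 never forms.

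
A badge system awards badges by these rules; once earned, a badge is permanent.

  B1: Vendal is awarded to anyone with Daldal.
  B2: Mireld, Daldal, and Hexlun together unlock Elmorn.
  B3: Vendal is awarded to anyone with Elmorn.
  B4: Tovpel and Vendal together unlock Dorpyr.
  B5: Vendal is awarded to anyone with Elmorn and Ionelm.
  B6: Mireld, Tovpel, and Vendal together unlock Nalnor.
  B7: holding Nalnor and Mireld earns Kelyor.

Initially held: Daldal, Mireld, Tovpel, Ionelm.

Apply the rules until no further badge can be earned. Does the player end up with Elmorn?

No

Elmorn would need Mireld, Daldal, and Hexlun (B2), but Hexlun is never earned.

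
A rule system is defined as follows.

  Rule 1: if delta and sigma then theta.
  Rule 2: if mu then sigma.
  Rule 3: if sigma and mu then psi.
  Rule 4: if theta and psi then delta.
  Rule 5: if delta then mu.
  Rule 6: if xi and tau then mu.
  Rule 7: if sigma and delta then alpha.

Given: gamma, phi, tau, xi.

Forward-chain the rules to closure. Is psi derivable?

From xi and tau, Rule 6 gives mu.
From mu, Rule 2 gives sigma.
sigma and mu hold, so psi follows (Rule 3).

Yes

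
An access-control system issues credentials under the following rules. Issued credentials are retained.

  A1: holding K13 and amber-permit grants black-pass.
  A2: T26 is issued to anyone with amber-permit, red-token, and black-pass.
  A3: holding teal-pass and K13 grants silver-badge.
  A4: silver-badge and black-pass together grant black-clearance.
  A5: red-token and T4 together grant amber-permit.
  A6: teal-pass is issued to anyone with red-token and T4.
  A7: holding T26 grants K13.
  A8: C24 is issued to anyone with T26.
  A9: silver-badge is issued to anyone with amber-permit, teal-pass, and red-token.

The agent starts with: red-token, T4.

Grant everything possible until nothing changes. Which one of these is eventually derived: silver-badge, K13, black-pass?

silver-badge

Holding red-token and T4 grants amber-permit (A5).
Holding red-token and T4 grants teal-pass (A6).
Holding amber-permit, teal-pass, and red-token grants silver-badge (A9).
black-pass would need K13 and amber-permit (A1), but K13 is never granted. K13 would need T26 (A7), but T26 is never granted.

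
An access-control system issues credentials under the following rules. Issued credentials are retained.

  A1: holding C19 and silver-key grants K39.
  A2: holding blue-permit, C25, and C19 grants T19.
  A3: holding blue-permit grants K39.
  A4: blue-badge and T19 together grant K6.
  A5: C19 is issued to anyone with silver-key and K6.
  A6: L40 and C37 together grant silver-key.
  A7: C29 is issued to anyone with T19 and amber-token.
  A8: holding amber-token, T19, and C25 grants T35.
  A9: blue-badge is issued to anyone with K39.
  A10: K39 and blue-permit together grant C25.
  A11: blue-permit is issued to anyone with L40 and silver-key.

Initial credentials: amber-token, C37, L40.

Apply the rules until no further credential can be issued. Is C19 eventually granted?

No

C19 would need silver-key and K6 (A5), but K6 is never granted.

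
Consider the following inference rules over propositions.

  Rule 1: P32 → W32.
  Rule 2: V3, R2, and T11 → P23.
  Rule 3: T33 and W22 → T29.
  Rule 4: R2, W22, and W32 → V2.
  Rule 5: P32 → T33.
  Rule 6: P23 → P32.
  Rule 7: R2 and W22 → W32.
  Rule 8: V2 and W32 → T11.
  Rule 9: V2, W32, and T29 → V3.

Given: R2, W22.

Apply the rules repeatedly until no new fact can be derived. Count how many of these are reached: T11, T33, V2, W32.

R2 and W22 hold, so W32 follows (Rule 7).
R2, W22, and W32 hold, so V2 follows (Rule 4).
From V2 and W32, Rule 8 gives T11.
T11: reached.
T33 would need P32 (Rule 5), but P32 is never established.
V2: reached.
W32: reached.
Reached: T11, V2, and W32 — 3 of the 4.

3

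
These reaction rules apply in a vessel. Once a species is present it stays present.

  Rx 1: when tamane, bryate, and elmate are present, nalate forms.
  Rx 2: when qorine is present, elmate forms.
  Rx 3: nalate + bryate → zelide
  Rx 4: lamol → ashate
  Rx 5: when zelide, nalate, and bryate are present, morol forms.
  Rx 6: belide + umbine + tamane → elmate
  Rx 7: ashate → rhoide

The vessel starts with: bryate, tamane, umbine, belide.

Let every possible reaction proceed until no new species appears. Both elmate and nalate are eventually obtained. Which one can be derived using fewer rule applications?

elmate: belide, umbine, and tamane present → elmate forms (Rx 6). [1 rule application]
nalate: belide, umbine, and tamane present → elmate forms (Rx 6). tamane, bryate, and elmate present → nalate forms (Rx 1). [2 rule applications]
elmate needs fewer.

elmate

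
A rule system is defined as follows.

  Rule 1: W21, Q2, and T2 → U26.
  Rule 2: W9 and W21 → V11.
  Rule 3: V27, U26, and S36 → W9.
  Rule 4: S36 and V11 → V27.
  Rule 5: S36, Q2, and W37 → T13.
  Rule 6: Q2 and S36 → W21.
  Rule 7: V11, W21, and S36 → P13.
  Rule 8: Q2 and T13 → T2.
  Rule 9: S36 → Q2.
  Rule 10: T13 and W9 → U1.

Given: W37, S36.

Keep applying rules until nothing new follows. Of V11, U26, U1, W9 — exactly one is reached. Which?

From S36, Rule 9 gives Q2.
From S36, Q2, and W37, Rule 5 gives T13.
Q2 and S36 hold, so W21 follows (Rule 6).
Q2 and T13 hold, so T2 follows (Rule 8).
W21, Q2, and T2 hold, so U26 follows (Rule 1).
V11 would need W9 and W21 (Rule 2), but W9 is never established. W9 would need V27, U26, and S36 (Rule 3), but V27 is never established. U1 would need T13 and W9 (Rule 10), but W9 is never established.

U26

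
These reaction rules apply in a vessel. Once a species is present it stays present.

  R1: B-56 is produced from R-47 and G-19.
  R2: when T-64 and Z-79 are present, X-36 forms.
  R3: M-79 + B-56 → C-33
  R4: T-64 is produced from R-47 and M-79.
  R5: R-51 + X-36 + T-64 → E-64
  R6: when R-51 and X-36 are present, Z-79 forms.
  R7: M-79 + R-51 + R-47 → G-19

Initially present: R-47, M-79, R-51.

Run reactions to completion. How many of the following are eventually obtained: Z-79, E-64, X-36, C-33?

M-79, R-51, and R-47 present → G-19 forms (R7).
R-47 and G-19 present → B-56 forms (R1).
M-79 and B-56 present → C-33 forms (R3).
Z-79 would need R-51 and X-36 (R6), but X-36 never forms.
E-64 would need R-51, X-36, and T-64 (R5), but X-36 never forms.
X-36 would need T-64 and Z-79 (R2), but Z-79 never forms.
C-33: reached.
Reached: C-33 — 1 of the 4.

1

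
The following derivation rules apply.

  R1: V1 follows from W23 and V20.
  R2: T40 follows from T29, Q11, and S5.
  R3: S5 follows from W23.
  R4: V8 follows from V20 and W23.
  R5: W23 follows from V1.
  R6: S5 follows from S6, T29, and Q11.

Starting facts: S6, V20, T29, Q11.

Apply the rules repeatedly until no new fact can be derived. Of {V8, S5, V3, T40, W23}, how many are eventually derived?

S6, T29, and Q11 hold, so S5 follows (R6).
T29, Q11, and S5 hold, so T40 follows (R2).
V8 would need V20 and W23 (R4), but W23 is never established.
S5: reached.
No rule produces V3, and it is not given.
T40: reached.
W23 would need V1 (R5), but V1 is never established.
Reached: S5 and T40 — 2 of the 5.

2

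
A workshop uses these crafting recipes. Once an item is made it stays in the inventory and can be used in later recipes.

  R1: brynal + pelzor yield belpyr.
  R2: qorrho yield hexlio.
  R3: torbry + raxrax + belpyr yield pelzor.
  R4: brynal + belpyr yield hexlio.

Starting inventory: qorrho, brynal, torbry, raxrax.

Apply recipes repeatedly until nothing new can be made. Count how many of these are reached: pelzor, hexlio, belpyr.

1

qorrho → hexlio (R2).
pelzor would need torbry, raxrax, and belpyr (R3), but belpyr is never obtained.
hexlio: reached.
belpyr would need brynal and pelzor (R1), but pelzor is never obtained.
Reached: hexlio — 1 of the 3.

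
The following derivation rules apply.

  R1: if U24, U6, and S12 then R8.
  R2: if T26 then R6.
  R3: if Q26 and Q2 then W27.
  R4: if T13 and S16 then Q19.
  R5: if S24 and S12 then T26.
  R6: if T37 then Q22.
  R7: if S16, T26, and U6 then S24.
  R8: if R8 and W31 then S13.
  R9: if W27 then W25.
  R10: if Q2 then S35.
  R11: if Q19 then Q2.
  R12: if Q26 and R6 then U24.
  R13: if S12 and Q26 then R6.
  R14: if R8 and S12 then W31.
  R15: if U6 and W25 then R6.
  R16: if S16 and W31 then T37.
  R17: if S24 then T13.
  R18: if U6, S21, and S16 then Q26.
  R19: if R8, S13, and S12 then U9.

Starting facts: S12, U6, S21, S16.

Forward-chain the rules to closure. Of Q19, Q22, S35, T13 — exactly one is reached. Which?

U6, S21, and S16 hold, so Q26 follows (R18).
S12 and Q26 hold, so R6 follows (R13).
Q26 and R6 hold, so U24 follows (R12).
U24, U6, and S12 hold, so R8 follows (R1).
R8 and S12 hold, so W31 follows (R14).
From S16 and W31, R16 gives T37.
T37 holds, so Q22 follows (R6).
S35 would need Q2 (R10), but Q2 is never established. Q19 would need T13 and S16 (R4), but T13 is never established. T13 would need S24 (R17), but S24 is never established.

Q22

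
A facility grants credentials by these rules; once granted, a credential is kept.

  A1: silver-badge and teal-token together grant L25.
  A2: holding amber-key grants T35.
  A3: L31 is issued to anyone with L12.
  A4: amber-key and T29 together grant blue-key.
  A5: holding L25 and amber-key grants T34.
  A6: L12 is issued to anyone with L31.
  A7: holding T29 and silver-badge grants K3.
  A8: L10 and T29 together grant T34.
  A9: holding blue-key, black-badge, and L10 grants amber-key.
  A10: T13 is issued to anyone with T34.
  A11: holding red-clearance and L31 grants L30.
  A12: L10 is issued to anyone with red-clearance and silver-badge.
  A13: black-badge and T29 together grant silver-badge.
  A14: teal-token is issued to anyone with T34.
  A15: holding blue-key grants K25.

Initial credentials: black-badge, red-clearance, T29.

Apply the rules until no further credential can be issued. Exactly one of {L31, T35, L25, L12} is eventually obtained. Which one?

Holding black-badge and T29 grants silver-badge (A13).
Holding red-clearance and silver-badge grants L10 (A12).
Holding L10 and T29 grants T34 (A8).
Holding T34 grants teal-token (A14).
Holding silver-badge and teal-token grants L25 (A1).
L12 would need L31 (A6), but L31 is never granted. T35 would need amber-key (A2), but amber-key is never granted. L31 would need L12 (A3), but L12 is never granted.

L25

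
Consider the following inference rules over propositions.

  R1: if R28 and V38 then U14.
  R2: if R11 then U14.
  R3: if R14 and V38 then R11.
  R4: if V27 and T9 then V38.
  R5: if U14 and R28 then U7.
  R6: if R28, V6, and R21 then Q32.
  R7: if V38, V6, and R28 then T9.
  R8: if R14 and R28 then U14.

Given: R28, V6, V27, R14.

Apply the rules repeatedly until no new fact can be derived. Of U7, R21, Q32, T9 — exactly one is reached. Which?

U7

R14 and R28 hold, so U14 follows (R8).
U14 and R28 hold, so U7 follows (R5).
No rule produces R21, and it is not given. Q32 would need R28, V6, and R21 (R6), but R21 is never established. T9 would need V38, V6, and R28 (R7), but V38 is never established.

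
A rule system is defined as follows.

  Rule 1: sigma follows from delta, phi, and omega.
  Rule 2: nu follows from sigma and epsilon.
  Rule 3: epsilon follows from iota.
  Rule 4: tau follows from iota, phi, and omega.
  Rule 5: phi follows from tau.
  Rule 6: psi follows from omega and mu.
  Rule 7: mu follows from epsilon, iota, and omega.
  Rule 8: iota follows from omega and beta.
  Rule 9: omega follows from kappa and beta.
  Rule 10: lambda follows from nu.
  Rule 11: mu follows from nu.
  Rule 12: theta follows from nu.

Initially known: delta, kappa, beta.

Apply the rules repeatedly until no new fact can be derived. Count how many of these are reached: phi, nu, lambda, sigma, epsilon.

1

From kappa and beta, Rule 9 gives omega.
From omega and beta, Rule 8 gives iota.
From iota, Rule 3 gives epsilon.
phi would need tau (Rule 5), but tau is never established.
nu would need sigma and epsilon (Rule 2), but sigma is never established.
lambda would need nu (Rule 10), but nu is never established.
sigma would need delta, phi, and omega (Rule 1), but phi is never established.
epsilon: reached.
Reached: epsilon — 1 of the 5.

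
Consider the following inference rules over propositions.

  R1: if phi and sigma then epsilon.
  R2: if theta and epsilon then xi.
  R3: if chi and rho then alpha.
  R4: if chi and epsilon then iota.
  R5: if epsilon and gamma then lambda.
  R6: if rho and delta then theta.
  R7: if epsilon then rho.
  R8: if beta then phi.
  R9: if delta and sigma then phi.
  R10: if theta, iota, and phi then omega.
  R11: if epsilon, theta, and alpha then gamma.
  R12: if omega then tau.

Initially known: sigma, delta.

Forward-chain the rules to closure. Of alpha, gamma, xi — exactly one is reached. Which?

delta and sigma hold, so phi follows (R9).
From phi and sigma, R1 gives epsilon.
From epsilon, R7 gives rho.
From rho and delta, R6 gives theta.
From theta and epsilon, R2 gives xi.
alpha would need chi and rho (R3), but chi is never established. gamma would need epsilon, theta, and alpha (R11), but alpha is never established.

xi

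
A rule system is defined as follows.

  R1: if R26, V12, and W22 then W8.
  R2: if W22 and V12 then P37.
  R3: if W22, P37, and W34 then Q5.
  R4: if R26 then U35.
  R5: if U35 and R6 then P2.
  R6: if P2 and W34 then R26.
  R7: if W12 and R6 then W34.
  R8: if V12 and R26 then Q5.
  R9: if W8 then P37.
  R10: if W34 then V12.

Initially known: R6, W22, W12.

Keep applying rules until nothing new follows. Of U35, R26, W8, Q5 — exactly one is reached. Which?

Q5

From W12 and R6, R7 gives W34.
From W34, R10 gives V12.
From W22 and V12, R2 gives P37.
W22, P37, and W34 hold, so Q5 follows (R3).
W8 would need R26, V12, and W22 (R1), but R26 is never established. R26 would need P2 and W34 (R6), but P2 is never established. U35 would need R26 (R4), but R26 is never established.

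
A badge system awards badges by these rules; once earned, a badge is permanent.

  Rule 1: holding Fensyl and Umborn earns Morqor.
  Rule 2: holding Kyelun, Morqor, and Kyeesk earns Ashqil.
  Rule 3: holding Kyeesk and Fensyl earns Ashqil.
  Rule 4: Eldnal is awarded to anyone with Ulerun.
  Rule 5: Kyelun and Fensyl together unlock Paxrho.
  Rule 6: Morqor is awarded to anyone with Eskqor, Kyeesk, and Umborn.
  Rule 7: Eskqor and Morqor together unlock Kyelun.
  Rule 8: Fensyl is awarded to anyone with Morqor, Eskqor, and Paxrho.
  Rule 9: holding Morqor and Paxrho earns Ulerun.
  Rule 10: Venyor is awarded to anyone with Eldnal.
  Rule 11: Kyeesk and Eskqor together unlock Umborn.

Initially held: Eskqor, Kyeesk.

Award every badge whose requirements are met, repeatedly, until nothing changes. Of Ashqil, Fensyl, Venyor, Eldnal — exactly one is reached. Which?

With Kyeesk and Eskqor, Umborn is earned (Rule 11).
With Eskqor, Kyeesk, and Umborn, Morqor is earned (Rule 6).
With Eskqor and Morqor, Kyelun is earned (Rule 7).
With Kyelun, Morqor, and Kyeesk, Ashqil is earned (Rule 2).
Eldnal would need Ulerun (Rule 4), but Ulerun is never earned. Venyor would need Eldnal (Rule 10), but Eldnal is never earned. Fensyl would need Morqor, Eskqor, and Paxrho (Rule 8), but Paxrho is never earned.

Ashqil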